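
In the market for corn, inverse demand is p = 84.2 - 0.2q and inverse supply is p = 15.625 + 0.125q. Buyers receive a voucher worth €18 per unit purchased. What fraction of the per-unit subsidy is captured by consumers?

Pre-subsidy: 84.2 - 0.2q = 15.625 + 0.125q gives q* = 211 and p* = 42.
With the rebate, buyers effectively pay pb = ps − 18, where ps is the price sellers receive.
On the curves, pb = 84.2 - 0.2q and ps = 15.625 + 0.125q; the wedge ps − pb = 18 gives 15.625 + 0.125q − (84.2 - 0.2q) = 18, so q' = 3463/13.
Then pb = 84.2 − 0.2·(3463/13) = 402/13 and ps = 15.625 + 0.125·(3463/13) = 636/13.
Buyers' price falls by p* − pb = 42 − 402/13 = 144/13; sellers' price rises by ps − p* = 636/13 − 42 = 90/13.
So consumers capture (144/13)/18 = 8/13 of each unit of subsidy.

Consumer share = 8/13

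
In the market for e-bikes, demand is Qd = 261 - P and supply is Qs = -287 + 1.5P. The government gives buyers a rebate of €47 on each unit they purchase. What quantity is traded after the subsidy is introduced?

Pre-subsidy: 261 - P = -287 + 1.5P gives P* = 219.2, Q* = 41.8.
With the rebate, buyers effectively pay Pb = Ps − 47, where Ps is the price sellers receive.
Demand in terms of Ps becomes Qd = 261 − 1(Ps − 47) = 308 - Ps. Setting this equal to supply: 308 - Ps = -287 + 1.5Ps, so Ps = 238.
Buyers pay Pb = 238 − 47 = 191; Q' = -287 + 1.5·238 = 70.

Q' = 70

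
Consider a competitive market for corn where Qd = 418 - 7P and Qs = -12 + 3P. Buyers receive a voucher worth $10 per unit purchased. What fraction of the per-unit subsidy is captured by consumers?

Pre-subsidy: 418 - 7P = -12 + 3P gives P* = 43, Q* = 117.
With the rebate, buyers effectively pay Pb = Ps − 10, where Ps is the price sellers receive.
Demand in terms of Ps becomes Qd = 418 − 7(Ps − 10) = 488 - 7Ps. Setting this equal to supply: 488 - 7Ps = -12 + 3Ps, so Ps = 50.
Buyers pay Pb = 50 − 10 = 40; Q' = -12 + 3·50 = 138.
Buyers' price falls by P* − Pb = 43 − 40 = 3; sellers' price rises by Ps − P* = 50 − 43 = 7.
So consumers capture 3/10 = 0.3 of each unit of subsidy.

Consumer share = 0.3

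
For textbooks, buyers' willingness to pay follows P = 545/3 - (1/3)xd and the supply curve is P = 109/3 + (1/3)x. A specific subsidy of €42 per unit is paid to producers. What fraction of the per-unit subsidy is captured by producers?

Pre-subsidy: 545/3 - (1/3)x = 109/3 + (1/3)x gives x* = 218 and P* = 109.
With the subsidy, sellers receive Ps = Pb + 42 for each unit, where Pb is the price buyers pay.
On the curves, Pb = 545/3 - (1/3)x and Ps = 109/3 + (1/3)x; the wedge Ps − Pb = 42 gives 109/3 + (1/3)x − (545/3 - (1/3)x) = 42, so x' = 281.
Then Pb = 545/3 − (1/3)·281 = 88 and Ps = 109/3 + (1/3)·281 = 130.
Buyers' price falls by P* − Pb = 109 − 88 = 21; sellers' price rises by Ps − P* = 130 − 109 = 21.
So producers capture 21/42 = 0.5 of each unit of subsidy.

Producer share = 0.5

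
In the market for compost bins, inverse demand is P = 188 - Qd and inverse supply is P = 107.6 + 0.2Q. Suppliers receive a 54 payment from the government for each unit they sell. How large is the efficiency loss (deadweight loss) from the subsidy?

Pre-subsidy: 188 - Q = 107.6 + 0.2Q gives Q* = 67 and P* = 121.
With the subsidy, sellers receive Ps = Pb + 54 for each unit, where Pb is the price buyers pay.
On the curves, Pb = 188 - Q and Ps = 107.6 + 0.2Q; the wedge Ps − Pb = 54 gives 107.6 + 0.2Q − (188 - Q) = 54, so Q' = 112.
Then Pb = 188 − 1·112 = 76 and Ps = 107.6 + 0.2·112 = 130.
The subsidy expands output by 112 − 67 = 45 past the efficient level; on those units the gap between marginal cost and willingness to pay runs from 0 up to 54.
DWL = ½ × 54 × 45 = 1215.

Deadweight loss = 1215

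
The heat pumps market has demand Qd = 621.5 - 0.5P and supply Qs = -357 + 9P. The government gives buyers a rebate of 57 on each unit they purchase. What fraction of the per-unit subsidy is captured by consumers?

Pre-subsidy: 621.5 - 0.5P = -357 + 9P gives P* = 103, Q* = 570.
With the rebate, buyers effectively pay Pb = Ps − 57, where Ps is the price sellers receive.
Demand in terms of Ps becomes Qd = 621.5 − 0.5(Ps − 57) = 650 - 0.5Ps. Setting this equal to supply: 650 - 0.5Ps = -357 + 9Ps, so Ps = 106.
Buyers pay Pb = 106 − 57 = 49; Q' = -357 + 9·106 = 597.
Buyers' price falls by P* − Pb = 103 − 49 = 54; sellers' price rises by Ps − P* = 106 − 103 = 3.
So consumers capture 54/57 = 18/19 of each unit of subsidy.

Consumer share = 18/19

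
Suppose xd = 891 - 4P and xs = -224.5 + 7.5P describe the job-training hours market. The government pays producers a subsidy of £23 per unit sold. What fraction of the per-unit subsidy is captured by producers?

Pre-subsidy: 891 - 4P = -224.5 + 7.5P gives P* = 97, x* = 503.
With the subsidy, sellers receive Ps = Pb + 23 for each unit, where Pb is the price buyers pay.
Supply in terms of Pb becomes xs = -224.5 + 7.5(Pb + 23) = -52 + 7.5Pb. Setting this equal to demand: 891 - 4Pb = -52 + 7.5Pb, so Pb = 82.
Sellers receive Ps = 82 + 23 = 105; x' = 891 − 4·82 = 563.
Buyers' price falls by P* − Pb = 97 − 82 = 15; sellers' price rises by Ps − P* = 105 − 97 = 8.
So producers capture 8/23 = 8/23 of each unit of subsidy.

Producer share = 8/23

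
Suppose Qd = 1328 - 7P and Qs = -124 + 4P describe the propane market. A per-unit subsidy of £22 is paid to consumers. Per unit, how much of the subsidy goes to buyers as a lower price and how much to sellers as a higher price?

Pre-subsidy: 1328 - 7P = -124 + 4P gives P* = 132, Q* = 404.
With the rebate, buyers effectively pay Pb = Ps − 22, where Ps is the price sellers receive.
Demand in terms of Ps becomes Qd = 1328 − 7(Ps − 22) = 1482 - 7Ps. Setting this equal to supply: 1482 - 7Ps = -124 + 4Ps, so Ps = 146.
Buyers pay Pb = 146 − 22 = 124; Q' = -124 + 4·146 = 460.
Buyers' price falls by P* − Pb = 132 − 124 = 8; sellers' price rises by Ps − P* = 146 − 132 = 14.

Buyers gain £8 per unit; sellers gain £14 per unit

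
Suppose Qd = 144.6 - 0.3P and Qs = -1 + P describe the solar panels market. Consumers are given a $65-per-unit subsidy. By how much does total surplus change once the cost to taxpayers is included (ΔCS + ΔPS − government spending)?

Net change in total surplus = -$487.5

Pre-subsidy: 144.6 - 0.3P = -1 + P gives P* = 112, Q* = 111.
With the rebate, buyers effectively pay Pb = Ps − 65, where Ps is the price sellers receive.
Demand in terms of Ps becomes Qd = 144.6 − 0.3(Ps − 65) = 164.1 - 0.3Ps. Setting this equal to supply: 164.1 - 0.3Ps = -1 + Ps, so Ps = 127.
Buyers pay Pb = 127 − 65 = 62; Q' = -1 + 1·127 = 126.
ΔCS = ½(111 + 126)(112 − 62) = 5925; ΔPS = ½(111 + 126)(127 − 112) = 1777.5.
Government spending = 65 × 126 = 8190.
Net change = 5925 + 1777.5 − 8190 = -487.5. The loss equals the DWL triangle ½·65·15.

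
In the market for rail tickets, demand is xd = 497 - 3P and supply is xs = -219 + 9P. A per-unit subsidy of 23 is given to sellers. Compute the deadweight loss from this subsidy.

Deadweight loss = 595.125

Pre-subsidy: 497 - 3P = -219 + 9P gives P* = 179/3, x* = 318.
With the subsidy, sellers receive Ps = Pb + 23 for each unit, where Pb is the price buyers pay.
Supply in terms of Pb becomes xs = -219 + 9(Pb + 23) = -12 + 9Pb. Setting this equal to demand: 497 - 3Pb = -12 + 9Pb, so Pb = 509/12.
Sellers receive Ps = 509/12 + 23 = 785/12; x' = 497 − 3·(509/12) = 369.75.
The subsidy expands output by 369.75 − 318 = 51.75 past the efficient level; on those units the gap between marginal cost and willingness to pay runs from 0 up to 23.
DWL = ½ × 23 × 51.75 = 595.125.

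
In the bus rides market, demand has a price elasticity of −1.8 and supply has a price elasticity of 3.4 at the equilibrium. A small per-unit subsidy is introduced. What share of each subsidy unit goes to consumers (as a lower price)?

Consumer share = 17/26

For a small subsidy around the equilibrium, the benefit split depends on the relative slopes, which at a point are proportional to the elasticities.
Buyer share = εs/(εs + |εd|) = 3.4/(3.4 + 1.8) = 17/26; seller share = |εd|/(εs + |εd|) = 9/26.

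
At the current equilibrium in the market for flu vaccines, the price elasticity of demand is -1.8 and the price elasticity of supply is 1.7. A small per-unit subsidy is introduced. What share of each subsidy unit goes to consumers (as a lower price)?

For a small subsidy around the equilibrium, the benefit split depends on the relative slopes, which at a point are proportional to the elasticities.
Buyer share = εs/(εs + |εd|) = 1.7/(1.7 + 1.8) = 17/35; seller share = |εd|/(εs + |εd|) = 18/35.

Consumer share = 17/35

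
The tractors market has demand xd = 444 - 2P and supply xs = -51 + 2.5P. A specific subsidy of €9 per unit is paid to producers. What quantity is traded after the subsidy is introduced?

Pre-subsidy: 444 - 2P = -51 + 2.5P gives P* = 110, x* = 224.
With the subsidy, sellers receive Ps = Pb + 9 for each unit, where Pb is the price buyers pay.
Supply in terms of Pb becomes xs = -51 + 2.5(Pb + 9) = -28.5 + 2.5Pb. Setting this equal to demand: 444 - 2Pb = -28.5 + 2.5Pb, so Pb = 105.
Sellers receive Ps = 105 + 9 = 114; x' = 444 − 2·105 = 234.

x' = 234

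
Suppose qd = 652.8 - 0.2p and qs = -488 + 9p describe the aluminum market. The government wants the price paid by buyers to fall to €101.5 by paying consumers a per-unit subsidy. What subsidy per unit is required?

At a buyer price of 101.5, quantity demanded is 652.8 − 0.2·101.5 = 632.5.
Sellers supply 632.5 only when they receive ps with -488 + 9·ps = 632.5, i.e. ps = 124.5.
s = ps − pb = 124.5 − 101.5 = 23.

Required subsidy s = €23 per unit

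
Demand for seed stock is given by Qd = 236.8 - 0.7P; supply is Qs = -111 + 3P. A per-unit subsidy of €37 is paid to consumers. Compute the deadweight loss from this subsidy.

Pre-subsidy: 236.8 - 0.7P = -111 + 3P gives P* = 94, Q* = 171.
With the rebate, buyers effectively pay Pb = Ps − 37, where Ps is the price sellers receive.
Demand in terms of Ps becomes Qd = 236.8 − 0.7(Ps − 37) = 262.7 - 0.7Ps. Setting this equal to supply: 262.7 - 0.7Ps = -111 + 3Ps, so Ps = 101.
Buyers pay Pb = 101 − 37 = 64; Q' = -111 + 3·101 = 192.
The subsidy expands output by 192 − 171 = 21 past the efficient level; on those units the gap between marginal cost and willingness to pay runs from 0 up to 37.
DWL = ½ × 37 × 21 = 388.5.

Deadweight loss = €388.5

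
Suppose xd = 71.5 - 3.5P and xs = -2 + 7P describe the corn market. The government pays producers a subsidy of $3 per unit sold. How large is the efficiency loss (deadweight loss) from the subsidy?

Deadweight loss = $10.5

Pre-subsidy: 71.5 - 3.5P = -2 + 7P gives P* = 7, x* = 47.
With the subsidy, sellers receive Ps = Pb + 3 for each unit, where Pb is the price buyers pay.
Supply in terms of Pb becomes xs = -2 + 7(Pb + 3) = 19 + 7Pb. Setting this equal to demand: 71.5 - 3.5Pb = 19 + 7Pb, so Pb = 5.
Sellers receive Ps = 5 + 3 = 8; x' = 71.5 − 3.5·5 = 54.
The subsidy expands output by 54 − 47 = 7 past the efficient level; on those units the gap between marginal cost and willingness to pay runs from 0 up to 3.
DWL = ½ × 3 × 7 = 10.5.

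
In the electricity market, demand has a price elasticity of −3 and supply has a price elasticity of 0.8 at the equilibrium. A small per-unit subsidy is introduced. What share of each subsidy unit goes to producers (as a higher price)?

For a small subsidy around the equilibrium, the benefit split depends on the relative slopes, which at a point are proportional to the elasticities.
Buyer share = εs/(εs + |εd|) = 0.8/(0.8 + 3) = 4/19; seller share = |εd|/(εs + |εd|) = 15/19.
So producers capture 15/19 of the subsidy.

Producer share = 15/19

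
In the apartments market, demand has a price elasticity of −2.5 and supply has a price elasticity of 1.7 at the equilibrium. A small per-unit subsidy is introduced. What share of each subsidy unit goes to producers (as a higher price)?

Producer share = 25/42

For a small subsidy around the equilibrium, the benefit split depends on the relative slopes, which at a point are proportional to the elasticities.
Buyer share = εs/(εs + |εd|) = 1.7/(1.7 + 2.5) = 17/42; seller share = |εd|/(εs + |εd|) = 25/42.
So producers capture 25/42 of the subsidy.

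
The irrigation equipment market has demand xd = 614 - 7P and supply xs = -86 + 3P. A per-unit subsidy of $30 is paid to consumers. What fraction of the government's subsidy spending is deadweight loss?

DWL / government spending = 63/374

Pre-subsidy: 614 - 7P = -86 + 3P gives P* = 70, x* = 124.
With the rebate, buyers effectively pay Pb = Ps − 30, where Ps is the price sellers receive.
Demand in terms of Ps becomes xd = 614 − 7(Ps − 30) = 824 - 7Ps. Setting this equal to supply: 824 - 7Ps = -86 + 3Ps, so Ps = 91.
Buyers pay Pb = 91 − 30 = 61; x' = -86 + 3·91 = 187.
ΔCS = ½(124 + 187)(70 − 61) = 1399.5; ΔPS = ½(124 + 187)(91 − 70) = 3265.5.
Government spending = 30 × 187 = 5610.
DWL = ½ × 30 × (187 − 124) = 945; fraction = 945 / 5610 = 63/374.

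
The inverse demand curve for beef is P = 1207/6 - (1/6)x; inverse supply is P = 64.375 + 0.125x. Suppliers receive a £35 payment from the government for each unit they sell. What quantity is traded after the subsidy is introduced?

x' = 589

Pre-subsidy: 1207/6 - (1/6)x = 64.375 + 0.125x gives x* = 469 and P* = 123.
With the subsidy, sellers receive Ps = Pb + 35 for each unit, where Pb is the price buyers pay.
On the curves, Pb = 1207/6 - (1/6)x and Ps = 64.375 + 0.125x; the wedge Ps − Pb = 35 gives 64.375 + 0.125x − (1207/6 - (1/6)x) = 35, so x' = 589.
Then Pb = 1207/6 − (1/6)·589 = 103 and Ps = 64.375 + 0.125·589 = 138.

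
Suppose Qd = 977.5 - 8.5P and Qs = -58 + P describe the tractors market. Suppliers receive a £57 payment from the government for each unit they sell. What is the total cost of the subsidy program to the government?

Pre-subsidy: 977.5 - 8.5P = -58 + P gives P* = 109, Q* = 51.
With the subsidy, sellers receive Ps = Pb + 57 for each unit, where Pb is the price buyers pay.
Supply in terms of Pb becomes Qs = -58 + 1(Pb + 57) = -1 + Pb. Setting this equal to demand: 977.5 - 8.5Pb = -1 + Pb, so Pb = 103.
Sellers receive Ps = 103 + 57 = 160; Q' = 977.5 − 8.5·103 = 102.
Government outlay = subsidy × quantity = 57 × 102 = 5814.

Government cost = £5814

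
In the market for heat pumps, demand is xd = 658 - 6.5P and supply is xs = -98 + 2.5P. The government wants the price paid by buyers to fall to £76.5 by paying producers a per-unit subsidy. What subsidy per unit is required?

Required subsidy s = £27 per unit

At a buyer price of 76.5, quantity demanded is 658 − 6.5·76.5 = 160.75.
Sellers supply 160.75 only when they receive Ps with -98 + 2.5·Ps = 160.75, i.e. Ps = 103.5.
s = Ps − Pb = 103.5 − 76.5 = 27.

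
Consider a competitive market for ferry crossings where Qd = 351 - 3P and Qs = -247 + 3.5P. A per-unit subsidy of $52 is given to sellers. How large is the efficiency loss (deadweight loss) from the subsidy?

Deadweight loss = $2184

Pre-subsidy: 351 - 3P = -247 + 3.5P gives P* = 92, Q* = 75.
With the subsidy, sellers receive Ps = Pb + 52 for each unit, where Pb is the price buyers pay.
Supply in terms of Pb becomes Qs = -247 + 3.5(Pb + 52) = -65 + 3.5Pb. Setting this equal to demand: 351 - 3Pb = -65 + 3.5Pb, so Pb = 64.
Sellers receive Ps = 64 + 52 = 116; Q' = 351 − 3·64 = 159.
The subsidy expands output by 159 − 75 = 84 past the efficient level; on those units the gap between marginal cost and willingness to pay runs from 0 up to 52.
DWL = ½ × 52 × 84 = 2184.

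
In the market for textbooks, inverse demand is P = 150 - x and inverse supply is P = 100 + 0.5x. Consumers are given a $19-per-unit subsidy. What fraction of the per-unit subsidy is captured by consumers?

Pre-subsidy: 150 - x = 100 + 0.5x gives x* = 100/3 and P* = 350/3.
With the rebate, buyers effectively pay Pb = Ps − 19, where Ps is the price sellers receive.
On the curves, Pb = 150 - x and Ps = 100 + 0.5x; the wedge Ps − Pb = 19 gives 100 + 0.5x − (150 - x) = 19, so x' = 46.
Then Pb = 150 − 1·46 = 104 and Ps = 100 + 0.5·46 = 123.
Buyers' price falls by P* − Pb = 350/3 − 104 = 38/3; sellers' price rises by Ps − P* = 123 − 350/3 = 19/3.
So consumers capture (38/3)/19 = 2/3 of each unit of subsidy.

Consumer share = 2/3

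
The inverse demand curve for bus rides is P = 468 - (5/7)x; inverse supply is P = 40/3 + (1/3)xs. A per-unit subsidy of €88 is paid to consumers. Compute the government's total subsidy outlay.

Pre-subsidy: 468 - (5/7)x = 40/3 + (1/3)x gives x* = 434 and P* = 158.
With the rebate, buyers effectively pay Pb = Ps − 88, where Ps is the price sellers receive.
On the curves, Pb = 468 - (5/7)x and Ps = 40/3 + (1/3)x; the wedge Ps − Pb = 88 gives 40/3 + (1/3)x − (468 - (5/7)x) = 88, so x' = 518.
Then Pb = 468 − (5/7)·518 = 98 and Ps = 40/3 + (1/3)·518 = 186.
Government outlay = subsidy × quantity = 88 × 518 = 45584.

Government cost = €45584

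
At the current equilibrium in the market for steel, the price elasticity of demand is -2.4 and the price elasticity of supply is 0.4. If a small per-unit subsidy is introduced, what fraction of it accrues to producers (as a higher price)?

For a small subsidy around the equilibrium, the benefit split depends on the relative slopes, which at a point are proportional to the elasticities.
Buyer share = εs/(εs + |εd|) = 0.4/(0.4 + 2.4) = 1/7; seller share = |εd|/(εs + |εd|) = 6/7.
So producers capture 6/7 of the subsidy.

Producer share = 6/7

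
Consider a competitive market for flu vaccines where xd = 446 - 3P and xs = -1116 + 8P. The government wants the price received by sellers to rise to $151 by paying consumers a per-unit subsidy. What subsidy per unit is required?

Required subsidy s = $33 per unit

At a seller price of 151, quantity supplied is -1116 + 8·151 = 92.
Buyers absorb 92 only when they pay Pb with 446 − 3·Pb = 92, i.e. Pb = 118.
s = Ps − Pb = 151 − 118 = 33.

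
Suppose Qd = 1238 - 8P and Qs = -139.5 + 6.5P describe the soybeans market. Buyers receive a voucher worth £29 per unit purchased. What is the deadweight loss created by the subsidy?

Deadweight loss = £1508

Pre-subsidy: 1238 - 8P = -139.5 + 6.5P gives P* = 95, Q* = 478.
With the rebate, buyers effectively pay Pb = Ps − 29, where Ps is the price sellers receive.
Demand in terms of Ps becomes Qd = 1238 − 8(Ps − 29) = 1470 - 8Ps. Setting this equal to supply: 1470 - 8Ps = -139.5 + 6.5Ps, so Ps = 111.
Buyers pay Pb = 111 − 29 = 82; Q' = -139.5 + 6.5·111 = 582.
The subsidy expands output by 582 − 478 = 104 past the efficient level; on those units the gap between marginal cost and willingness to pay runs from 0 up to 29.
DWL = ½ × 29 × 104 = 1508.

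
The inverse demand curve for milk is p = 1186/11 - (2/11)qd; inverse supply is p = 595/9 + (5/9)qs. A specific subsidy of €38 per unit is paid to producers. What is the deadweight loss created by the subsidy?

Deadweight loss = 71478/73

Pre-subsidy: 1186/11 - (2/11)q = 595/9 + (5/9)q gives q* = 4129/73 and p* = 7120/73.
With the subsidy, sellers receive ps = pb + 38 for each unit, where pb is the price buyers pay.
On the curves, pb = 1186/11 - (2/11)q and ps = 595/9 + (5/9)q; the wedge ps − pb = 38 gives 595/9 + (5/9)q − (1186/11 - (2/11)q) = 38, so q' = 7891/73.
Then pb = 1186/11 − (2/11)·(7891/73) = 6436/73 and ps = 595/9 + (5/9)·(7891/73) = 9210/73.
The subsidy expands output by 7891/73 − 4129/73 = 3762/73 past the efficient level; on those units the gap between marginal cost and willingness to pay runs from 0 up to 38.
DWL = ½ × 38 × 3762/73 = 71478/73.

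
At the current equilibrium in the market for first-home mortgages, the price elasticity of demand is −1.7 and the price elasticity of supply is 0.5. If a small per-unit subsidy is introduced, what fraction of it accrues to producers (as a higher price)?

Producer share = 17/22

For a small subsidy around the equilibrium, the benefit split depends on the relative slopes, which at a point are proportional to the elasticities.
Buyer share = εs/(εs + |εd|) = 0.5/(0.5 + 1.7) = 5/22; seller share = |εd|/(εs + |εd|) = 17/22.
So producers capture 17/22 of the subsidy.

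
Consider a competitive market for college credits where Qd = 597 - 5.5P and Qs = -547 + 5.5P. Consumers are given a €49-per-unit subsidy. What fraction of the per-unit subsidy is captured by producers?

Pre-subsidy: 597 - 5.5P = -547 + 5.5P gives P* = 104, Q* = 25.
With the rebate, buyers effectively pay Pb = Ps − 49, where Ps is the price sellers receive.
Demand in terms of Ps becomes Qd = 597 − 5.5(Ps − 49) = 866.5 - 5.5Ps. Setting this equal to supply: 866.5 - 5.5Ps = -547 + 5.5Ps, so Ps = 128.5.
Buyers pay Pb = 128.5 − 49 = 79.5; Q' = -547 + 5.5·128.5 = 159.75.
Buyers' price falls by P* − Pb = 104 − 79.5 = 24.5; sellers' price rises by Ps − P* = 128.5 − 104 = 24.5.
So producers capture 24.5/49 = 0.5 of each unit of subsidy.

Producer share = 0.5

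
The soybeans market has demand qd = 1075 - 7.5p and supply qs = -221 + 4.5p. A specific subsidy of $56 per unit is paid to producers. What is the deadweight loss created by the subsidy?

Pre-subsidy: 1075 - 7.5p = -221 + 4.5p gives p* = 108, q* = 265.
With the subsidy, sellers receive ps = pb + 56 for each unit, where pb is the price buyers pay.
Supply in terms of pb becomes qs = -221 + 4.5(pb + 56) = 31 + 4.5pb. Setting this equal to demand: 1075 - 7.5pb = 31 + 4.5pb, so pb = 87.
Sellers receive ps = 87 + 56 = 143; q' = 1075 − 7.5·87 = 422.5.
The subsidy expands output by 422.5 − 265 = 157.5 past the efficient level; on those units the gap between marginal cost and willingness to pay runs from 0 up to 56.
DWL = ½ × 56 × 157.5 = 4410.

Deadweight loss = $4410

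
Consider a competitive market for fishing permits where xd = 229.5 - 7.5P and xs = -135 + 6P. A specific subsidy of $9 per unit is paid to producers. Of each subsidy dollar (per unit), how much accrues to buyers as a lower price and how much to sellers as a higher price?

Buyers gain $4 per unit; sellers gain $5 per unit

Pre-subsidy: 229.5 - 7.5P = -135 + 6P gives P* = 27, x* = 27.
With the subsidy, sellers receive Ps = Pb + 9 for each unit, where Pb is the price buyers pay.
Supply in terms of Pb becomes xs = -135 + 6(Pb + 9) = -81 + 6Pb. Setting this equal to demand: 229.5 - 7.5Pb = -81 + 6Pb, so Pb = 23.
Sellers receive Ps = 23 + 9 = 32; x' = 229.5 − 7.5·23 = 57.
Buyers' price falls by P* − Pb = 27 − 23 = 4; sellers' price rises by Ps − P* = 32 − 27 = 5.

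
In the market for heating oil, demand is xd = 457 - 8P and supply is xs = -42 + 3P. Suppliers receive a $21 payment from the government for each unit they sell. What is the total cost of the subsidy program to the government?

Government cost = 32319/11

Pre-subsidy: 457 - 8P = -42 + 3P gives P* = 499/11, x* = 1035/11.
With the subsidy, sellers receive Ps = Pb + 21 for each unit, where Pb is the price buyers pay.
Supply in terms of Pb becomes xs = -42 + 3(Pb + 21) = 21 + 3Pb. Setting this equal to demand: 457 - 8Pb = 21 + 3Pb, so Pb = 436/11.
Sellers receive Ps = 436/11 + 21 = 667/11; x' = 457 − 8·(436/11) = 1539/11.
Government outlay = subsidy × quantity = 21 × 1539/11 = 32319/11.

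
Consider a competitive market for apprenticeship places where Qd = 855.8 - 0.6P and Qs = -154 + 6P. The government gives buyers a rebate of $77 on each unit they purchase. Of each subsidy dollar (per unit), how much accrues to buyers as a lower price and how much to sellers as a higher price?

Pre-subsidy: 855.8 - 0.6P = -154 + 6P gives P* = 153, Q* = 764.
With the rebate, buyers effectively pay Pb = Ps − 77, where Ps is the price sellers receive.
Demand in terms of Ps becomes Qd = 855.8 − 0.6(Ps − 77) = 902 - 0.6Ps. Setting this equal to supply: 902 - 0.6Ps = -154 + 6Ps, so Ps = 160.
Buyers pay Pb = 160 − 77 = 83; Q' = -154 + 6·160 = 806.
Buyers' price falls by P* − Pb = 153 − 83 = 70; sellers' price rises by Ps − P* = 160 − 153 = 7.

Buyers gain $70 per unit; sellers gain $7 per unit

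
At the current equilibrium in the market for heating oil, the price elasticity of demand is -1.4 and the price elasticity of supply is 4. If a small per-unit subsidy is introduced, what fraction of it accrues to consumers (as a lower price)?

Consumer share = 20/27

For a small subsidy around the equilibrium, the benefit split depends on the relative slopes, which at a point are proportional to the elasticities.
Buyer share = εs/(εs + |εd|) = 4/(4 + 1.4) = 20/27; seller share = |εd|/(εs + |εd|) = 7/27.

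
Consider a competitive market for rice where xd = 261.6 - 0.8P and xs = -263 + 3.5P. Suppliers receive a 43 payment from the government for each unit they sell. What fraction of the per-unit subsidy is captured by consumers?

Pre-subsidy: 261.6 - 0.8P = -263 + 3.5P gives P* = 122, x* = 164.
With the subsidy, sellers receive Ps = Pb + 43 for each unit, where Pb is the price buyers pay.
Supply in terms of Pb becomes xs = -263 + 3.5(Pb + 43) = -112.5 + 3.5Pb. Setting this equal to demand: 261.6 - 0.8Pb = -112.5 + 3.5Pb, so Pb = 87.
Sellers receive Ps = 87 + 43 = 130; x' = 261.6 − 0.8·87 = 192.
Buyers' price falls by P* − Pb = 122 − 87 = 35; sellers' price rises by Ps − P* = 130 − 122 = 8.
So consumers capture 35/43 = 35/43 of each unit of subsidy.

Consumer share = 35/43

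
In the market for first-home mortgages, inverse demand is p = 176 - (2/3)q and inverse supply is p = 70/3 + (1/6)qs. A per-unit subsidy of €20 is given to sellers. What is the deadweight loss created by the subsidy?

Deadweight loss = €240

Pre-subsidy: 176 - (2/3)q = 70/3 + (1/6)q gives q* = 183.2 and p* = 808/15.
With the subsidy, sellers receive ps = pb + 20 for each unit, where pb is the price buyers pay.
On the curves, pb = 176 - (2/3)q and ps = 70/3 + (1/6)q; the wedge ps − pb = 20 gives 70/3 + (1/6)q − (176 - (2/3)q) = 20, so q' = 207.2.
Then pb = 176 − (2/3)·207.2 = 568/15 and ps = 70/3 + (1/6)·207.2 = 868/15.
The subsidy expands output by 207.2 − 183.2 = 24 past the efficient level; on those units the gap between marginal cost and willingness to pay runs from 0 up to 20.
DWL = ½ × 20 × 24 = 240.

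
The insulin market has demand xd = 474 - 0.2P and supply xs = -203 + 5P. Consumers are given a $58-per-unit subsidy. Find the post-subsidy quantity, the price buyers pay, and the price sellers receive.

x' = 11937/26; buyers pay 1935/26; sellers receive 3443/26

Pre-subsidy: 474 - 0.2P = -203 + 5P gives P* = 3385/26, x* = 11647/26.
With the rebate, buyers effectively pay Pb = Ps − 58, where Ps is the price sellers receive.
Demand in terms of Ps becomes xd = 474 − 0.2(Ps − 58) = 485.6 - 0.2Ps. Setting this equal to supply: 485.6 - 0.2Ps = -203 + 5Ps, so Ps = 3443/26.
Buyers pay Pb = 3443/26 − 58 = 1935/26; x' = -203 + 5·(3443/26) = 11937/26.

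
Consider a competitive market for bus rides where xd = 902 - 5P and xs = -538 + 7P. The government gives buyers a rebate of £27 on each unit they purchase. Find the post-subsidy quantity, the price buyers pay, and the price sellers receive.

x' = 380.75; buyers pay £104.25; sellers receive £131.25

Pre-subsidy: 902 - 5P = -538 + 7P gives P* = 120, x* = 302.
With the rebate, buyers effectively pay Pb = Ps − 27, where Ps is the price sellers receive.
Demand in terms of Ps becomes xd = 902 − 5(Ps − 27) = 1037 - 5Ps. Setting this equal to supply: 1037 - 5Ps = -538 + 7Ps, so Ps = 131.25.
Buyers pay Pb = 131.25 − 27 = 104.25; x' = -538 + 7·131.25 = 380.75.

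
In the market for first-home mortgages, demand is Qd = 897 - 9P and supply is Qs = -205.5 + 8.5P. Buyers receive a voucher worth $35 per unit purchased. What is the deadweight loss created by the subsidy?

Deadweight loss = $2677.5

Pre-subsidy: 897 - 9P = -205.5 + 8.5P gives P* = 63, Q* = 330.
With the rebate, buyers effectively pay Pb = Ps − 35, where Ps is the price sellers receive.
Demand in terms of Ps becomes Qd = 897 − 9(Ps − 35) = 1212 - 9Ps. Setting this equal to supply: 1212 - 9Ps = -205.5 + 8.5Ps, so Ps = 81.
Buyers pay Pb = 81 − 35 = 46; Q' = -205.5 + 8.5·81 = 483.
The subsidy expands output by 483 − 330 = 153 past the efficient level; on those units the gap between marginal cost and willingness to pay runs from 0 up to 35.
DWL = ½ × 35 × 153 = 2677.5.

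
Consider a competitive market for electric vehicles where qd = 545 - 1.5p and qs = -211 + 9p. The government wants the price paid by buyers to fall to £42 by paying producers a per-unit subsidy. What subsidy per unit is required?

Required subsidy s = £35 per unit

At a buyer price of 42, quantity demanded is 545 − 1.5·42 = 482.
Sellers supply 482 only when they receive ps with -211 + 9·ps = 482, i.e. ps = 77.
s = ps − pb = 77 − 42 = 35.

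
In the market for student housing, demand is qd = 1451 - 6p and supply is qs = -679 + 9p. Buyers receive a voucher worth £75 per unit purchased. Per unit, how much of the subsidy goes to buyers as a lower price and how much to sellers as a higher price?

Buyers gain £45 per unit; sellers gain £30 per unit

Pre-subsidy: 1451 - 6p = -679 + 9p gives p* = 142, q* = 599.
With the rebate, buyers effectively pay pb = ps − 75, where ps is the price sellers receive.
Demand in terms of ps becomes qd = 1451 − 6(ps − 75) = 1901 - 6ps. Setting this equal to supply: 1901 - 6ps = -679 + 9ps, so ps = 172.
Buyers pay pb = 172 − 75 = 97; q' = -679 + 9·172 = 869.
Buyers' price falls by p* − pb = 142 − 97 = 45; sellers' price rises by ps − p* = 172 − 142 = 30.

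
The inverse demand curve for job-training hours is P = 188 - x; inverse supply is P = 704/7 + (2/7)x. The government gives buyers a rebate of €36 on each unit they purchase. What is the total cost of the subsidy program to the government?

Pre-subsidy: 188 - x = 704/7 + (2/7)x gives x* = 68 and P* = 120.
With the rebate, buyers effectively pay Pb = Ps − 36, where Ps is the price sellers receive.
On the curves, Pb = 188 - x and Ps = 704/7 + (2/7)x; the wedge Ps − Pb = 36 gives 704/7 + (2/7)x − (188 - x) = 36, so x' = 96.
Then Pb = 188 − 1·96 = 92 and Ps = 704/7 + (2/7)·96 = 128.
Government outlay = subsidy × quantity = 36 × 96 = 3456.

Government cost = €3456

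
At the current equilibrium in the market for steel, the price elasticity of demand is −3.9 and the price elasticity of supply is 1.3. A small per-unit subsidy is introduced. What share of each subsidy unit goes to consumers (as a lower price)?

Consumer share = 0.25

For a small subsidy around the equilibrium, the benefit split depends on the relative slopes, which at a point are proportional to the elasticities.
Buyer share = εs/(εs + |εd|) = 1.3/(1.3 + 3.9) = 0.25; seller share = |εd|/(εs + |εd|) = 0.75.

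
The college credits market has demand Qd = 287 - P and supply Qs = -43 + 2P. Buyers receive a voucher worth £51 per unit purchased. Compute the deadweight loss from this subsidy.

Pre-subsidy: 287 - P = -43 + 2P gives P* = 110, Q* = 177.
With the rebate, buyers effectively pay Pb = Ps − 51, where Ps is the price sellers receive.
Demand in terms of Ps becomes Qd = 287 − 1(Ps − 51) = 338 - Ps. Setting this equal to supply: 338 - Ps = -43 + 2Ps, so Ps = 127.
Buyers pay Pb = 127 − 51 = 76; Q' = -43 + 2·127 = 211.
The subsidy expands output by 211 − 177 = 34 past the efficient level; on those units the gap between marginal cost and willingness to pay runs from 0 up to 51.
DWL = ½ × 51 × 34 = 867.

Deadweight loss = £867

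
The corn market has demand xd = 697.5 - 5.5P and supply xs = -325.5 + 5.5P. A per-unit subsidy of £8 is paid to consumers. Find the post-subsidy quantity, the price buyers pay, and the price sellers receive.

Pre-subsidy: 697.5 - 5.5P = -325.5 + 5.5P gives P* = 93, x* = 186.
With the rebate, buyers effectively pay Pb = Ps − 8, where Ps is the price sellers receive.
Demand in terms of Ps becomes xd = 697.5 − 5.5(Ps − 8) = 741.5 - 5.5Ps. Setting this equal to supply: 741.5 - 5.5Ps = -325.5 + 5.5Ps, so Ps = 97.
Buyers pay Pb = 97 − 8 = 89; x' = -325.5 + 5.5·97 = 208.

x' = 208; buyers pay £89; sellers receive £97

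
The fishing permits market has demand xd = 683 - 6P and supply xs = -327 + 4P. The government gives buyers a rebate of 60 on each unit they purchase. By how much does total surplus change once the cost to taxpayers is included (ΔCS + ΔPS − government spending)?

Net change in total surplus = -4320

Pre-subsidy: 683 - 6P = -327 + 4P gives P* = 101, x* = 77.
With the rebate, buyers effectively pay Pb = Ps − 60, where Ps is the price sellers receive.
Demand in terms of Ps becomes xd = 683 − 6(Ps − 60) = 1043 - 6Ps. Setting this equal to supply: 1043 - 6Ps = -327 + 4Ps, so Ps = 137.
Buyers pay Pb = 137 − 60 = 77; x' = -327 + 4·137 = 221.
ΔCS = ½(77 + 221)(101 − 77) = 3576; ΔPS = ½(77 + 221)(137 − 101) = 5364.
Government spending = 60 × 221 = 13260.
Net change = 3576 + 5364 − 13260 = -4320. The loss equals the DWL triangle ½·60·144.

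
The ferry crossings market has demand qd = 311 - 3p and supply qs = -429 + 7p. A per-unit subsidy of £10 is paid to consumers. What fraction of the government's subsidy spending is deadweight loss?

DWL / government spending = 21/220

Pre-subsidy: 311 - 3p = -429 + 7p gives p* = 74, q* = 89.
With the rebate, buyers effectively pay pb = ps − 10, where ps is the price sellers receive.
Demand in terms of ps becomes qd = 311 − 3(ps − 10) = 341 - 3ps. Setting this equal to supply: 341 - 3ps = -429 + 7ps, so ps = 77.
Buyers pay pb = 77 − 10 = 67; q' = -429 + 7·77 = 110.
ΔCS = ½(89 + 110)(74 − 67) = 696.5; ΔPS = ½(89 + 110)(77 − 74) = 298.5.
Government spending = 10 × 110 = 1100.
DWL = ½ × 10 × (110 − 89) = 105; fraction = 105 / 1100 = 21/220.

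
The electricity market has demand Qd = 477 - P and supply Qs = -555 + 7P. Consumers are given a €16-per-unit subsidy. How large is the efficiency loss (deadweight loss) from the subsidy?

Deadweight loss = €112

Pre-subsidy: 477 - P = -555 + 7P gives P* = 129, Q* = 348.
With the rebate, buyers effectively pay Pb = Ps − 16, where Ps is the price sellers receive.
Demand in terms of Ps becomes Qd = 477 − 1(Ps − 16) = 493 - Ps. Setting this equal to supply: 493 - Ps = -555 + 7Ps, so Ps = 131.
Buyers pay Pb = 131 − 16 = 115; Q' = -555 + 7·131 = 362.
The subsidy expands output by 362 − 348 = 14 past the efficient level; on those units the gap between marginal cost and willingness to pay runs from 0 up to 16.
DWL = ½ × 16 × 14 = 112.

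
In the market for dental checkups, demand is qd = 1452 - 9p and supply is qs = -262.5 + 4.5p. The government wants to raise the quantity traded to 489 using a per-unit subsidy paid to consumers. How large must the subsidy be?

At q = 489, invert demand for the buyer price: pb = (1452 − 489)/9 = 107; invert supply for the seller price: ps = (489 − (-262.5))/4.5 = 167.
The subsidy must fill the gap: s = ps − pb = 167 − 107 = 60.

Required subsidy s = 60 per unit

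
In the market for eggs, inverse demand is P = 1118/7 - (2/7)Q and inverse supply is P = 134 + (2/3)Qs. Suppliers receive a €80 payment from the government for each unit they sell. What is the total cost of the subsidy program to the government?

Pre-subsidy: 1118/7 - (2/7)Q = 134 + (2/3)Q gives Q* = 27 and P* = 152.
With the subsidy, sellers receive Ps = Pb + 80 for each unit, where Pb is the price buyers pay.
On the curves, Pb = 1118/7 - (2/7)Q and Ps = 134 + (2/3)Q; the wedge Ps − Pb = 80 gives 134 + (2/3)Q − (1118/7 - (2/7)Q) = 80, so Q' = 111.
Then Pb = 1118/7 − (2/7)·111 = 128 and Ps = 134 + (2/3)·111 = 208.
Government outlay = subsidy × quantity = 80 × 111 = 8880.

Government cost = €8880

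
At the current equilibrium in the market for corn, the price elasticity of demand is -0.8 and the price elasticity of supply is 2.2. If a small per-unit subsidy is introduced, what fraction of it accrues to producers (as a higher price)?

Producer share = 4/15

For a small subsidy around the equilibrium, the benefit split depends on the relative slopes, which at a point are proportional to the elasticities.
Buyer share = εs/(εs + |εd|) = 2.2/(2.2 + 0.8) = 11/15; seller share = |εd|/(εs + |εd|) = 4/15.
So producers capture 4/15 of the subsidy.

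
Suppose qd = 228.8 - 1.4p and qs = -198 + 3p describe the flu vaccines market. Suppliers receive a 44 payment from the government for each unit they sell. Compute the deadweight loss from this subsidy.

Pre-subsidy: 228.8 - 1.4p = -198 + 3p gives p* = 97, q* = 93.
With the subsidy, sellers receive ps = pb + 44 for each unit, where pb is the price buyers pay.
Supply in terms of pb becomes qs = -198 + 3(pb + 44) = -66 + 3pb. Setting this equal to demand: 228.8 - 1.4pb = -66 + 3pb, so pb = 67.
Sellers receive ps = 67 + 44 = 111; q' = 228.8 − 1.4·67 = 135.
The subsidy expands output by 135 − 93 = 42 past the efficient level; on those units the gap between marginal cost and willingness to pay runs from 0 up to 44.
DWL = ½ × 44 × 42 = 924.

Deadweight loss = 924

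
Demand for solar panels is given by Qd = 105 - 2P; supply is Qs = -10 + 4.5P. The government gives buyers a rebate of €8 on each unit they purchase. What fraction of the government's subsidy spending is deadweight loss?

DWL / government spending = 72/1049

Pre-subsidy: 105 - 2P = -10 + 4.5P gives P* = 230/13, Q* = 905/13.
With the rebate, buyers effectively pay Pb = Ps − 8, where Ps is the price sellers receive.
Demand in terms of Ps becomes Qd = 105 − 2(Ps − 8) = 121 - 2Ps. Setting this equal to supply: 121 - 2Ps = -10 + 4.5Ps, so Ps = 262/13.
Buyers pay Pb = 262/13 − 8 = 158/13; Q' = -10 + 4.5·(262/13) = 1049/13.
ΔCS = ½(905/13 + 1049/13)(230/13 − 158/13) = 70344/169; ΔPS = ½(905/13 + 1049/13)(262/13 − 230/13) = 31264/169.
Government spending = 8 × 1049/13 = 8392/13.
DWL = ½ × 8 × (1049/13 − 905/13) = 576/13; fraction = (576/13) / (8392/13) = 72/1049.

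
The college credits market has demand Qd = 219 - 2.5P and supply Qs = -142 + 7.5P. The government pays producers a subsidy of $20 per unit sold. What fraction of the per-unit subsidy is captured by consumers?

Pre-subsidy: 219 - 2.5P = -142 + 7.5P gives P* = 36.1, Q* = 128.75.
With the subsidy, sellers receive Ps = Pb + 20 for each unit, where Pb is the price buyers pay.
Supply in terms of Pb becomes Qs = -142 + 7.5(Pb + 20) = 8 + 7.5Pb. Setting this equal to demand: 219 - 2.5Pb = 8 + 7.5Pb, so Pb = 21.1.
Sellers receive Ps = 21.1 + 20 = 41.1; Q' = 219 − 2.5·21.1 = 166.25.
Buyers' price falls by P* − Pb = 36.1 − 21.1 = 15; sellers' price rises by Ps − P* = 41.1 − 36.1 = 5.
So consumers capture 15/20 = 0.75 of each unit of subsidy.

Consumer share = 0.75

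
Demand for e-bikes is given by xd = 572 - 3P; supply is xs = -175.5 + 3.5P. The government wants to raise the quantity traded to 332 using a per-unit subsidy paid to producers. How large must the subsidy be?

Required subsidy s = 65 per unit

At x = 332, invert demand for the buyer price: Pb = (572 − 332)/3 = 80; invert supply for the seller price: Ps = (332 − (-175.5))/3.5 = 145.
The subsidy must fill the gap: s = Ps − Pb = 145 − 80 = 65.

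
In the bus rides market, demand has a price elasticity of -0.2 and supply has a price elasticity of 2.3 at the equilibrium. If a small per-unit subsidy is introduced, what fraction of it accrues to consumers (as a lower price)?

For a small subsidy around the equilibrium, the benefit split depends on the relative slopes, which at a point are proportional to the elasticities.
Buyer share = εs/(εs + |εd|) = 2.3/(2.3 + 0.2) = 0.92; seller share = |εd|/(εs + |εd|) = 0.08.

Consumer share = 0.92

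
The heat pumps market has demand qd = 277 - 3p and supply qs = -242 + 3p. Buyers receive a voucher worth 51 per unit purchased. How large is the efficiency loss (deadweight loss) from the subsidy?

Deadweight loss = 1950.75

Pre-subsidy: 277 - 3p = -242 + 3p gives p* = 86.5, q* = 17.5.
With the rebate, buyers effectively pay pb = ps − 51, where ps is the price sellers receive.
Demand in terms of ps becomes qd = 277 − 3(ps − 51) = 430 - 3ps. Setting this equal to supply: 430 - 3ps = -242 + 3ps, so ps = 112.
Buyers pay pb = 112 − 51 = 61; q' = -242 + 3·112 = 94.
The subsidy expands output by 94 − 17.5 = 76.5 past the efficient level; on those units the gap between marginal cost and willingness to pay runs from 0 up to 51.
DWL = ½ × 51 × 76.5 = 1950.75.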